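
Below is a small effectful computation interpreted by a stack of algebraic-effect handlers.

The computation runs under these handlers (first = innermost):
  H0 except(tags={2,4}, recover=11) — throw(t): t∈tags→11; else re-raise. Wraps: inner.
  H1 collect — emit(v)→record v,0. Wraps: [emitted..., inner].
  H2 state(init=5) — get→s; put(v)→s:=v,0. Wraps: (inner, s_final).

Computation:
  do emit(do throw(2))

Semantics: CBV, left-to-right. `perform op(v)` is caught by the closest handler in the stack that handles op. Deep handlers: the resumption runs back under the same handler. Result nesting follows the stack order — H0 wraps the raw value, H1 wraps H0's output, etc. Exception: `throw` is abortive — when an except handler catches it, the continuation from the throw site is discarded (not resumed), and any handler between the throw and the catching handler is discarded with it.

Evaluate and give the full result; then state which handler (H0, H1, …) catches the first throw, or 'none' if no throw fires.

Answer: ([11], 5) ; first throw caught by: H0

Working:
throw(2) @ H0 caught ⇒ 11
H1 returns [11]
H2 returns ([11], 5)
= ([11], 5)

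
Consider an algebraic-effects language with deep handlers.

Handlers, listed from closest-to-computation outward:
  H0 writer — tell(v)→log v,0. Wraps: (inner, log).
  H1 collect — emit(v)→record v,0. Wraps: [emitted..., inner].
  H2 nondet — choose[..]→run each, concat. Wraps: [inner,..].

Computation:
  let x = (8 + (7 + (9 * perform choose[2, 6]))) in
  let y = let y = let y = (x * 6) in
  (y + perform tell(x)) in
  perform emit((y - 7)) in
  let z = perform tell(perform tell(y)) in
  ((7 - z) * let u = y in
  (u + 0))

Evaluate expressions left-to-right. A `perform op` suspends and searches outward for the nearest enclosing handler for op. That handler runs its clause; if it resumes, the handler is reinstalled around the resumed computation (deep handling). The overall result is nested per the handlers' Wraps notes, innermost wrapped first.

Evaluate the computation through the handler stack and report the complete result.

Answer: [[191, (0, (33, 0, 0))], [407, (0, (69, 0, 0))]]

Working:
choose[2, 6] @ H2
  branch[0] choose=2:
    tell(33) @ H0 ⇒ log+=33
    emit(191) @ H1 ⇒ out+=191
    tell(0) @ H0 ⇒ log+=0
    tell(0) @ H0 ⇒ log+=0
    H0 returns (0, (33, 0, 0))
    H1 returns [191, (0, (33, 0, 0))]
    H2 returns [[191, (0, (33, 0, 0))]]
  branch[1] choose=6:
    tell(69) @ H0 ⇒ log+=69
    emit(407) @ H1 ⇒ out+=407
    tell(0) @ H0 ⇒ log+=0
    tell(0) @ H0 ⇒ log+=0
    H0 returns (0, (69, 0, 0))
    H1 returns [407, (0, (69, 0, 0))]
    H2 returns [[407, (0, (69, 0, 0))]]
= [[191, (0, (33, 0, 0))], [407, (0, (69, 0, 0))]]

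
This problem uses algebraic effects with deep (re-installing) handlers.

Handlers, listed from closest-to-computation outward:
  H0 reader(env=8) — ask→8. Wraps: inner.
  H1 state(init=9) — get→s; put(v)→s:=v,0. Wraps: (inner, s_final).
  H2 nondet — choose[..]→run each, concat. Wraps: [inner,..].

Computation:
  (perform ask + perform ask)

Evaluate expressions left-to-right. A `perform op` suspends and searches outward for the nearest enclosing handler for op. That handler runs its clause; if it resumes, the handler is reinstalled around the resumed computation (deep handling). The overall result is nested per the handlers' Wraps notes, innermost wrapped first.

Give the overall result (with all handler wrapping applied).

Working:
ask @ H0 ⇒ 8
ask @ H0 ⇒ 8
H0 returns 16
H1 returns (16, 9)
H2 returns [(16, 9)]
= [(16, 9)]

Answer: [(16, 9)]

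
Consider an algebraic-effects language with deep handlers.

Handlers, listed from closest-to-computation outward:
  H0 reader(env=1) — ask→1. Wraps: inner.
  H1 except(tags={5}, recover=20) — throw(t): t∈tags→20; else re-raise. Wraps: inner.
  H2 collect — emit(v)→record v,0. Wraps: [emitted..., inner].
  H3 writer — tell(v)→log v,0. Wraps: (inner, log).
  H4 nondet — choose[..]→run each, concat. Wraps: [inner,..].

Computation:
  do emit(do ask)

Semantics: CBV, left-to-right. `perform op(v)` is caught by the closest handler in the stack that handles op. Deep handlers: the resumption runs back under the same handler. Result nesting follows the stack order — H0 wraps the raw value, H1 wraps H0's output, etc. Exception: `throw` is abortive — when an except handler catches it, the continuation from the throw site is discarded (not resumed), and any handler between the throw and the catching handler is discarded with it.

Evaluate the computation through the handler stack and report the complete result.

Answer: [([1, 0], ())]

Working:
ask @ H0 ⇒ 1
emit(1) @ H2 ⇒ out+=1
H0 returns 0
H1 returns 0
H2 returns [1, 0]
H3 returns ([1, 0], ())
H4 returns [([1, 0], ())]
= [([1, 0], ())]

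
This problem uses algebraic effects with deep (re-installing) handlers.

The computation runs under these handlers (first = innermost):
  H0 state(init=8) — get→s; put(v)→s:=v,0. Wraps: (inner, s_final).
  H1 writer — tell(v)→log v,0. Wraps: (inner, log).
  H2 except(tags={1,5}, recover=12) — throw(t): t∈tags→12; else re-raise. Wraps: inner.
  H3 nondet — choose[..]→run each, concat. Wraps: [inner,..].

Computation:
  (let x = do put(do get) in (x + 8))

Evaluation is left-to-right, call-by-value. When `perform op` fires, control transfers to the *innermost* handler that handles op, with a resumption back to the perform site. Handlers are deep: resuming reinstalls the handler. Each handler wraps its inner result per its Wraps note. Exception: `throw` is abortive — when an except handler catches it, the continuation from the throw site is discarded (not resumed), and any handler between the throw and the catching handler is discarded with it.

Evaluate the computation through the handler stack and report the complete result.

Step-by-step:
get @ H0 ⇒ 8
put(8) @ H0 ⇒ s:=8
H0 returns (8, 8)
H1 returns ((8, 8), ())
H2 returns ((8, 8), ())
H3 returns [((8, 8), ())]
= [((8, 8), ())]

Answer: [((8, 8), ())]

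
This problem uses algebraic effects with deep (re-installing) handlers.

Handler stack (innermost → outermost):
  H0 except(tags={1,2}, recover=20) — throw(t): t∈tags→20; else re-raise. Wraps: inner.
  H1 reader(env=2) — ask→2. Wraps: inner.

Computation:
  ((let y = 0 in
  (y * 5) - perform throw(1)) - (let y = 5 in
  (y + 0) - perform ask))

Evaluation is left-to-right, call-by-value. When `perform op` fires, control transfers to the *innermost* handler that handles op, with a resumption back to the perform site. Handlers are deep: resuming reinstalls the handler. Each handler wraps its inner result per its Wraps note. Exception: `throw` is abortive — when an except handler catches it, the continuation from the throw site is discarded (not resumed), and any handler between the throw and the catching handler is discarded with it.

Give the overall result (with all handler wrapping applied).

Step-by-step:
throw(1) @ H0 caught ⇒ 20
H1 returns 20
= 20

Answer: 20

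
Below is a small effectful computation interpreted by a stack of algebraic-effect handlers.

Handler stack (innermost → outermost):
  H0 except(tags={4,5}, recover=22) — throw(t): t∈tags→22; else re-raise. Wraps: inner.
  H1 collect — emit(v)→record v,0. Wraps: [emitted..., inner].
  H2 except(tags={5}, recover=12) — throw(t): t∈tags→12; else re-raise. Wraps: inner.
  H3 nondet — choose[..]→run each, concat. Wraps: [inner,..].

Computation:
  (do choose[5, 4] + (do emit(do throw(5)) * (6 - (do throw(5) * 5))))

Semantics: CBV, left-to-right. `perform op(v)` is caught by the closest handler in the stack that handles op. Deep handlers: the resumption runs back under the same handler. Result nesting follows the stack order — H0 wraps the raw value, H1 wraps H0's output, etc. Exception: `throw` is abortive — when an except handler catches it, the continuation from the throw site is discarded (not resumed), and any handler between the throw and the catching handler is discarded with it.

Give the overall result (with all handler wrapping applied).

Answer: [[22], [22]]

Evaluation trace:
choose[5, 4] @ H3
  branch[0] choose=5:
    throw(5) @ H0 caught ⇒ 22
    H1 returns [22]
    H2 returns [22]
    H3 returns [[22]]
  branch[1] choose=4:
    throw(5) @ H0 caught ⇒ 22
    H1 returns [22]
    H2 returns [22]
    H3 returns [[22]]
= [[22], [22]]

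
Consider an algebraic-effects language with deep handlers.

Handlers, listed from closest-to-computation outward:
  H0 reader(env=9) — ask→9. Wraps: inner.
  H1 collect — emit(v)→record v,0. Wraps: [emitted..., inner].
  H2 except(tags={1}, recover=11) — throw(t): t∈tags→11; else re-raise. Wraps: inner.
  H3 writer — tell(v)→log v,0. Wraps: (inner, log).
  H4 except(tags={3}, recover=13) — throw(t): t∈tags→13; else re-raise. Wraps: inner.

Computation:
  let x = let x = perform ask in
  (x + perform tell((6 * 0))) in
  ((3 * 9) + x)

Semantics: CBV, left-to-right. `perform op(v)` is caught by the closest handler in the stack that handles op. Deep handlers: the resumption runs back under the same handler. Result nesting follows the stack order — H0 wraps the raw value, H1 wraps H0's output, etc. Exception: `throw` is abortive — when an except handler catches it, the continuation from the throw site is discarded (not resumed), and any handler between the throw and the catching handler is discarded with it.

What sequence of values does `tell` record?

Evaluation trace:
ask @ H0 ⇒ 9
tell(0) @ H3 ⇒ log+=0
H0 returns 36
H1 returns [36]
H2 returns [36]
H3 returns ([36], (0))
H4 returns ([36], (0))
= ([36], (0))

Answer: (0)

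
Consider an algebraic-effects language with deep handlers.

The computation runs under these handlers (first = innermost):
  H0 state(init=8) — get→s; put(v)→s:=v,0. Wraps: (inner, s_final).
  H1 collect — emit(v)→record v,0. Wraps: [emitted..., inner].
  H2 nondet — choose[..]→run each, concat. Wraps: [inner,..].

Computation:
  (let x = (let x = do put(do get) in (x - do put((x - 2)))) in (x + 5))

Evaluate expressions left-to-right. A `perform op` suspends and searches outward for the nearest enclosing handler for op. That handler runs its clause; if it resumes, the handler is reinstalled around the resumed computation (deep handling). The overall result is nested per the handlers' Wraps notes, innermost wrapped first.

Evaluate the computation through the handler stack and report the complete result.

Answer: [[(5, -2)]]

Working:
get @ H0 ⇒ 8
put(8) @ H0 ⇒ s:=8
put(-2) @ H0 ⇒ s:=-2
H0 returns (5, -2)
H1 returns [(5, -2)]
H2 returns [[(5, -2)]]
= [[(5, -2)]]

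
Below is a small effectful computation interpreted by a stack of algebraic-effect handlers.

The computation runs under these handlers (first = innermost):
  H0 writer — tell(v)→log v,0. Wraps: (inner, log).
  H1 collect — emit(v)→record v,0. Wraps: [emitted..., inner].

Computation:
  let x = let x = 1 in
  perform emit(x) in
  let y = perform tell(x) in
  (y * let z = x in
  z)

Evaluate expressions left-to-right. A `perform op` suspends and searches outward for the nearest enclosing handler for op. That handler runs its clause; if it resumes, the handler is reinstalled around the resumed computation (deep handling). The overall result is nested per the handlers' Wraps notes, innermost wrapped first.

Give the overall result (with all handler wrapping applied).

Answer: [1, (0, (0))]

Step-by-step:
emit(1) @ H1 ⇒ out+=1
tell(0) @ H0 ⇒ log+=0
H0 returns (0, (0))
H1 returns [1, (0, (0))]
= [1, (0, (0))]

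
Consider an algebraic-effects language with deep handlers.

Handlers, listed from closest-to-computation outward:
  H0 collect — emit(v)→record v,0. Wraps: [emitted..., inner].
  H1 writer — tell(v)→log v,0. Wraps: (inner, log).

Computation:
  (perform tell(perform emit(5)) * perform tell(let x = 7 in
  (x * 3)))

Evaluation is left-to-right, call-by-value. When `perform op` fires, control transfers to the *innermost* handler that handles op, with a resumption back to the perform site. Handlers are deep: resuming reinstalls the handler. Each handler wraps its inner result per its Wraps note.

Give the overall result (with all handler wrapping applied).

Evaluation trace:
emit(5) @ H0 ⇒ out+=5
tell(0) @ H1 ⇒ log+=0
tell(21) @ H1 ⇒ log+=21
H0 returns [5, 0]
H1 returns ([5, 0], (0, 21))
= ([5, 0], (0, 21))

Answer: ([5, 0], (0, 21))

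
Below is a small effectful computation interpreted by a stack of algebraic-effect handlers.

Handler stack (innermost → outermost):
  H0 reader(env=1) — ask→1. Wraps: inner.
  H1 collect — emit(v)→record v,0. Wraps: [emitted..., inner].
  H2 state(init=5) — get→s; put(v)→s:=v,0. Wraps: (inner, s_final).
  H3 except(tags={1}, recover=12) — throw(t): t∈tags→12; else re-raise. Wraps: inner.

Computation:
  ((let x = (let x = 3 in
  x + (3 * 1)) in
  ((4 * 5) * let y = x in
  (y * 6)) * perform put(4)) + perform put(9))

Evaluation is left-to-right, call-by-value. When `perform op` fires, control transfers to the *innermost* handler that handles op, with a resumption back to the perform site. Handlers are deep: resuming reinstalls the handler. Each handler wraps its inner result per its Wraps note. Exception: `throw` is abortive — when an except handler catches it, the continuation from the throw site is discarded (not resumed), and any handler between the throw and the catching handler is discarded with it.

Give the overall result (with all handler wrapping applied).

Answer: ([0], 9)

Step-by-step:
put(4) @ H2 ⇒ s:=4
put(9) @ H2 ⇒ s:=9
H0 returns 0
H1 returns [0]
H2 returns ([0], 9)
H3 returns ([0], 9)
= ([0], 9)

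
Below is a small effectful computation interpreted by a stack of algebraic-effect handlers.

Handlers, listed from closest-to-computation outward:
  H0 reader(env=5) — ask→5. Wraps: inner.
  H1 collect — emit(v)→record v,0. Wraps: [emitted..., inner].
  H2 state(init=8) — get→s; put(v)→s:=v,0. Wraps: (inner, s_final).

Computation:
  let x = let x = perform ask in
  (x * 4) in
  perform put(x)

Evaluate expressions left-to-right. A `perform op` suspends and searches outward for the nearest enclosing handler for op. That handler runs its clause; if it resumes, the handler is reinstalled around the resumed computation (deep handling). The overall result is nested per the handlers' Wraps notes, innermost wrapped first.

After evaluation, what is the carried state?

Answer: 20

Evaluation trace:
ask @ H0 ⇒ 5
put(20) @ H2 ⇒ s:=20
H0 returns 0
H1 returns [0]
H2 returns ([0], 20)
= ([0], 20)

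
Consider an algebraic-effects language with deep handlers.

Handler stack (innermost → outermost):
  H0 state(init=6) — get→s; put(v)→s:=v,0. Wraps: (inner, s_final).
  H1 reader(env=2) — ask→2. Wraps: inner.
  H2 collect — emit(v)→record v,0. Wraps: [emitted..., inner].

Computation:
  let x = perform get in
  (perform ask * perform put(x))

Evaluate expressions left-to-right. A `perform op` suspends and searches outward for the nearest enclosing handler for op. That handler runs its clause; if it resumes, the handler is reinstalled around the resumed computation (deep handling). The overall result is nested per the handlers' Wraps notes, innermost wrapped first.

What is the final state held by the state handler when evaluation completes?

Answer: 6

Evaluation trace:
get @ H0 ⇒ 6
ask @ H1 ⇒ 2
put(6) @ H0 ⇒ s:=6
H0 returns (0, 6)
H1 returns (0, 6)
H2 returns [(0, 6)]
= [(0, 6)]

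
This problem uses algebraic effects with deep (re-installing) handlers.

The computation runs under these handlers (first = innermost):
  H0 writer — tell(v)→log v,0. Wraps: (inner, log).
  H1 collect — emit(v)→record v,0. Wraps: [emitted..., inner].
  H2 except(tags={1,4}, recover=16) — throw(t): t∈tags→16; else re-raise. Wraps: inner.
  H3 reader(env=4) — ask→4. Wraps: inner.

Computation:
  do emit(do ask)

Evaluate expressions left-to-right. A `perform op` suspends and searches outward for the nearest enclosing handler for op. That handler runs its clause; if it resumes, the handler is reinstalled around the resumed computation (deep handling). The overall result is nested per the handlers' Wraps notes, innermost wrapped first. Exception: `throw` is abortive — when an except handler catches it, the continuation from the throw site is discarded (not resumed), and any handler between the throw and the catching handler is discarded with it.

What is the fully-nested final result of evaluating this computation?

Answer: [4, (0, ())]

Working:
ask @ H3 ⇒ 4
emit(4) @ H1 ⇒ out+=4
H0 returns (0, ())
H1 returns [4, (0, ())]
H2 returns [4, (0, ())]
H3 returns [4, (0, ())]
= [4, (0, ())]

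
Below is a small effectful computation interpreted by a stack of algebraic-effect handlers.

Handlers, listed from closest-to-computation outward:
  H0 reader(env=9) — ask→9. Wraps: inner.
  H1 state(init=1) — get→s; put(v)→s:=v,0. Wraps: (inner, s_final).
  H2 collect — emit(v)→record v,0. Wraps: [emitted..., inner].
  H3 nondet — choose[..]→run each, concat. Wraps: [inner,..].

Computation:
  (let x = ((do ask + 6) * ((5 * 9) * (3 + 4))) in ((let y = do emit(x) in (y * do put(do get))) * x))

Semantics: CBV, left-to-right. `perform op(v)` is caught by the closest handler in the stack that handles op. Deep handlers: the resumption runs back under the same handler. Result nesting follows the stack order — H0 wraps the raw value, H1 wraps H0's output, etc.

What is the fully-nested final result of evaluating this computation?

Working:
ask @ H0 ⇒ 9
emit(4725) @ H2 ⇒ out+=4725
get @ H1 ⇒ 1
put(1) @ H1 ⇒ s:=1
H0 returns 0
H1 returns (0, 1)
H2 returns [4725, (0, 1)]
H3 returns [[4725, (0, 1)]]
= [[4725, (0, 1)]]

Answer: [[4725, (0, 1)]]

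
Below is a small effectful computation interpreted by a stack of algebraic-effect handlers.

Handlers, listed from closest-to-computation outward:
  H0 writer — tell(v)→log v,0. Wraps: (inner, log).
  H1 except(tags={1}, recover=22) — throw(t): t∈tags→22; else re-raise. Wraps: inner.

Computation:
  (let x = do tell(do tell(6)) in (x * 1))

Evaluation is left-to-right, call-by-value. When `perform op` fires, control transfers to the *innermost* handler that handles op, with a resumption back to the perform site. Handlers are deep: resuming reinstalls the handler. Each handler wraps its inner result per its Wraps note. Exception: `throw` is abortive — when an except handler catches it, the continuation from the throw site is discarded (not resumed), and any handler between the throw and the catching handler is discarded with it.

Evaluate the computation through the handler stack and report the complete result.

Evaluation trace:
tell(6) @ H0 ⇒ log+=6
tell(0) @ H0 ⇒ log+=0
H0 returns (0, (6, 0))
H1 returns (0, (6, 0))
= (0, (6, 0))

Answer: (0, (6, 0))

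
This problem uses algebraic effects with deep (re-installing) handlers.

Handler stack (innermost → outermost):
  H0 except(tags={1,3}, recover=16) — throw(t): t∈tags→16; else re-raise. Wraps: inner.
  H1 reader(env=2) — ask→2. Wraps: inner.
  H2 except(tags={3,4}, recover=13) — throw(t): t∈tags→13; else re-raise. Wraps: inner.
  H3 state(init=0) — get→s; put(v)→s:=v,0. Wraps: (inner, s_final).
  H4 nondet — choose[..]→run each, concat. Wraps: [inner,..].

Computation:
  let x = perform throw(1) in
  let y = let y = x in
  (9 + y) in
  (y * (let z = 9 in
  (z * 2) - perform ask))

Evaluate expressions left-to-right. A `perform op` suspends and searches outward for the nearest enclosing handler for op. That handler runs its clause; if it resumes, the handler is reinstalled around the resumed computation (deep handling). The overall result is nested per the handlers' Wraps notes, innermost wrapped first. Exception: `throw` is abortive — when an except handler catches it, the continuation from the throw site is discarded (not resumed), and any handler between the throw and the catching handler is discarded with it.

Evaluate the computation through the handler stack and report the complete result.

Answer: [(16, 0)]

Working:
throw(1) @ H0 caught ⇒ 16
H1 returns 16
H2 returns 16
H3 returns (16, 0)
H4 returns [(16, 0)]
= [(16, 0)]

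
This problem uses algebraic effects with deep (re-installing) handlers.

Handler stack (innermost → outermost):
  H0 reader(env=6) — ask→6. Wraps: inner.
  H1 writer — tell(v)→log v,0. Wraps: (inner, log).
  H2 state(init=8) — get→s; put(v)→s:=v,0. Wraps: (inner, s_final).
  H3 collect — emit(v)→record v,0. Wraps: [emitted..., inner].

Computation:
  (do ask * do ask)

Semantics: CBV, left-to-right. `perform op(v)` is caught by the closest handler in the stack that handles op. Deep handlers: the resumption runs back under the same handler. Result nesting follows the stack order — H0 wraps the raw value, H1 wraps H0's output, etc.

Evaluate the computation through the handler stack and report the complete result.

Working:
ask @ H0 ⇒ 6
ask @ H0 ⇒ 6
H0 returns 36
H1 returns (36, ())
H2 returns ((36, ()), 8)
H3 returns [((36, ()), 8)]
= [((36, ()), 8)]

Answer: [((36, ()), 8)]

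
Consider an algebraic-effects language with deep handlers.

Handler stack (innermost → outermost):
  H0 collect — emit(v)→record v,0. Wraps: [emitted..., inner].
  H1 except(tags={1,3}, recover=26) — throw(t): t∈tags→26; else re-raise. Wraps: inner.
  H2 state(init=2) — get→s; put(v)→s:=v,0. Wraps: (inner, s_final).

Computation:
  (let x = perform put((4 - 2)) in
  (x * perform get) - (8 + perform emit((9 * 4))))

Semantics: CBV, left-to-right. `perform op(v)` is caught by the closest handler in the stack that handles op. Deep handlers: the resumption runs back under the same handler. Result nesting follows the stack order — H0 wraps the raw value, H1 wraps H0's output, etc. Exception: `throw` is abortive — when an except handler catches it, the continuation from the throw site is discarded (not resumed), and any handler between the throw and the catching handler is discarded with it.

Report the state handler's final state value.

Answer: 2

Step-by-step:
put(2) @ H2 ⇒ s:=2
get @ H2 ⇒ 2
emit(36) @ H0 ⇒ out+=36
H0 returns [36, -8]
H1 returns [36, -8]
H2 returns ([36, -8], 2)
= ([36, -8], 2)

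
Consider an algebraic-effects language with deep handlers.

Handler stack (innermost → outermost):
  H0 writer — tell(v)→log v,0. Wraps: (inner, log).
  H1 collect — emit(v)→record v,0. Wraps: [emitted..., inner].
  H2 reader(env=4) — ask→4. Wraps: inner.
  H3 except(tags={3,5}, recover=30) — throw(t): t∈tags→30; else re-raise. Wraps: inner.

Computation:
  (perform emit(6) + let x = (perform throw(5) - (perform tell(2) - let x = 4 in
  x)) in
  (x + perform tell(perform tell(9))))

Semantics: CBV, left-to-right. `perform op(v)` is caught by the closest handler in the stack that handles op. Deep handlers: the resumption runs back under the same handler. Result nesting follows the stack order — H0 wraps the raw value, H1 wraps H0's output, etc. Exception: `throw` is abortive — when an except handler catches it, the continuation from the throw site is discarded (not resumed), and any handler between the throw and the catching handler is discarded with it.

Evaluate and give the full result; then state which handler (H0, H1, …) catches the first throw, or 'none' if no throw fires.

Step-by-step:
emit(6) @ H1 ⇒ out+=6
throw(5) @ H3 caught ⇒ 30
= 30

Answer: 30 ; first throw caught by: H3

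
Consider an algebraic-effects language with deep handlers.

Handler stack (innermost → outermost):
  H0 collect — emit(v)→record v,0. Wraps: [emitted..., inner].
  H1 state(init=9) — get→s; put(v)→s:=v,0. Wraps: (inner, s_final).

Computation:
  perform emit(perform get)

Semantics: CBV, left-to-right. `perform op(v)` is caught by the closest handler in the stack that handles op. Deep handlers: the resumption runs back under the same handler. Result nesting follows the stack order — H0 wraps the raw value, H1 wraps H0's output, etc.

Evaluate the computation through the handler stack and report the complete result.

Evaluation trace:
get @ H1 ⇒ 9
emit(9) @ H0 ⇒ out+=9
H0 returns [9, 0]
H1 returns ([9, 0], 9)
= ([9, 0], 9)

Answer: ([9, 0], 9)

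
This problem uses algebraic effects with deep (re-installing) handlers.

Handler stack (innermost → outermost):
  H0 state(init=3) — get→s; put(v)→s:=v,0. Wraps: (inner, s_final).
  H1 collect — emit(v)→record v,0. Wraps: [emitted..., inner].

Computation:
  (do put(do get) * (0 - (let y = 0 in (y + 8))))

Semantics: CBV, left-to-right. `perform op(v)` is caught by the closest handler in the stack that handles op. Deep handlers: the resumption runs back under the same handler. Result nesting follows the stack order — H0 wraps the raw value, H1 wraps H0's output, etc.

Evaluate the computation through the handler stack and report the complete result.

Working:
get @ H0 ⇒ 3
put(3) @ H0 ⇒ s:=3
H0 returns (0, 3)
H1 returns [(0, 3)]
= [(0, 3)]

Answer: [(0, 3)]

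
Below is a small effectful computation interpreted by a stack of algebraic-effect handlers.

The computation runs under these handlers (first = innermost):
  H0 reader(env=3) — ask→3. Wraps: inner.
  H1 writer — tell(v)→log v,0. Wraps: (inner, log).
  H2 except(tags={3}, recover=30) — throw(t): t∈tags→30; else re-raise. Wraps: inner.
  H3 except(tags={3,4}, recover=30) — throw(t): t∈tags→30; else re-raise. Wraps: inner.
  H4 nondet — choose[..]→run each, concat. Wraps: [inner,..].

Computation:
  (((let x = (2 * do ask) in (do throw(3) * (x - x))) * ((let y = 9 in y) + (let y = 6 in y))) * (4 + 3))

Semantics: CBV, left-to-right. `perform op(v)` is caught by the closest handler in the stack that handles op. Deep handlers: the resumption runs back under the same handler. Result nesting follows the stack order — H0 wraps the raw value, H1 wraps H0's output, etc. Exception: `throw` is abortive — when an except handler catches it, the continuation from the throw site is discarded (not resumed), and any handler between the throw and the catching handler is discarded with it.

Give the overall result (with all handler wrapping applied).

Evaluation trace:
ask @ H0 ⇒ 3
throw(3) @ H2 caught ⇒ 30
H3 returns 30
H4 returns [30]
= [30]

Answer: [30]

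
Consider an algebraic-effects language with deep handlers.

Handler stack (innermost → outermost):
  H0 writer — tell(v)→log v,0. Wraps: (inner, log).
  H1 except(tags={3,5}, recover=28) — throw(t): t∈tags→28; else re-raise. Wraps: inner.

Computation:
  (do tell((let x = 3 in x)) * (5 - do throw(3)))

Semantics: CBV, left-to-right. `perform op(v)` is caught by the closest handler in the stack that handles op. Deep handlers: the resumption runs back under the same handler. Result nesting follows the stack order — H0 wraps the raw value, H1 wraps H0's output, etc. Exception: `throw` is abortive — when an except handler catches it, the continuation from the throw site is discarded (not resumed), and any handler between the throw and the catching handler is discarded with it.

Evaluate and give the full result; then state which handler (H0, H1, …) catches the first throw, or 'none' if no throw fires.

Answer: 28 ; first throw caught by: H1

Working:
tell(3) @ H0 ⇒ log+=3
throw(3) @ H1 caught ⇒ 28
= 28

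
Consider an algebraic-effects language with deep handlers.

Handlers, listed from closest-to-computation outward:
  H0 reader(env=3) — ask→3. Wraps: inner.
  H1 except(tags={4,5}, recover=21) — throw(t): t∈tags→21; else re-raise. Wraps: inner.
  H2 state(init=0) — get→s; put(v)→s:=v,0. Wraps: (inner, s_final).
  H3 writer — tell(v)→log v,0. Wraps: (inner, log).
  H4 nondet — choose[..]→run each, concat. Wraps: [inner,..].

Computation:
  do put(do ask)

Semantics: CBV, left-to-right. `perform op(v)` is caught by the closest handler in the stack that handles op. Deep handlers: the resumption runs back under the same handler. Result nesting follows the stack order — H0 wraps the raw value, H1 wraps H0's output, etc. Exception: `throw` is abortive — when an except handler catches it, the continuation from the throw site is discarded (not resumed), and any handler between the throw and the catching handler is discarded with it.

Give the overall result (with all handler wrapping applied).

Answer: [((0, 3), ())]

Working:
ask @ H0 ⇒ 3
put(3) @ H2 ⇒ s:=3
H0 returns 0
H1 returns 0
H2 returns (0, 3)
H3 returns ((0, 3), ())
H4 returns [((0, 3), ())]
= [((0, 3), ())]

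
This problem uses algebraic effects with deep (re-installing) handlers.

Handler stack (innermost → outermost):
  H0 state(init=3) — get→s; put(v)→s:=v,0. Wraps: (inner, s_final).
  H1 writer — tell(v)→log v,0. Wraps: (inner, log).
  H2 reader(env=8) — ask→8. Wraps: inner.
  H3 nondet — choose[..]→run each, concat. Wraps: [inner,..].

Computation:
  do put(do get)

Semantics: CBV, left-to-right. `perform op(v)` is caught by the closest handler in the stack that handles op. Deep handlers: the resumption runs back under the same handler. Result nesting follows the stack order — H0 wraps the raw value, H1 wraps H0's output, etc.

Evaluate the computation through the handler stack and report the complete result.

Working:
get @ H0 ⇒ 3
put(3) @ H0 ⇒ s:=3
H0 returns (0, 3)
H1 returns ((0, 3), ())
H2 returns ((0, 3), ())
H3 returns [((0, 3), ())]
= [((0, 3), ())]

Answer: [((0, 3), ())]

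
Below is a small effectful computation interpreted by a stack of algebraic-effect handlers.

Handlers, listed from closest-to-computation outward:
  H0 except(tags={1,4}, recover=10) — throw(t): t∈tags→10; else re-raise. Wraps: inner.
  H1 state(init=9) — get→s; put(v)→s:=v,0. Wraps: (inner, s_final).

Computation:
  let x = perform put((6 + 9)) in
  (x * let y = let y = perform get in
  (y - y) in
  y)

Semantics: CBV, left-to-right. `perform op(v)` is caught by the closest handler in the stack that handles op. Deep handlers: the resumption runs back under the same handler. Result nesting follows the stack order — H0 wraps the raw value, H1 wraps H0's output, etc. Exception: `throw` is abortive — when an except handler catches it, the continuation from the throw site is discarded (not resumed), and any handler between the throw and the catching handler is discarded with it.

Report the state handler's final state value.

Answer: 15

Evaluation trace:
put(15) @ H1 ⇒ s:=15
get @ H1 ⇒ 15
H0 returns 0
H1 returns (0, 15)
= (0, 15)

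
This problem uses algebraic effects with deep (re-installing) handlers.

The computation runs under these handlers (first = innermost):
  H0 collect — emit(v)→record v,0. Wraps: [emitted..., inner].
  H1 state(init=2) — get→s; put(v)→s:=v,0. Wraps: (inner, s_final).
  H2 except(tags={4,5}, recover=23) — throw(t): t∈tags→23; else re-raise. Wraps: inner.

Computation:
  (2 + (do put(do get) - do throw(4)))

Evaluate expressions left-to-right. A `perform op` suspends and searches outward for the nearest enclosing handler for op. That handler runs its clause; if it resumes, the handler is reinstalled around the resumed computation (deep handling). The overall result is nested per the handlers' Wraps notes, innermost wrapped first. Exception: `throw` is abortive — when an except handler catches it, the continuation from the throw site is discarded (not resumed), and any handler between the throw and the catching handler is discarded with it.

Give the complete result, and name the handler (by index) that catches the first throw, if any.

Answer: 23 ; first throw caught by: H2

Working:
get @ H1 ⇒ 2
put(2) @ H1 ⇒ s:=2
throw(4) @ H2 caught ⇒ 23
= 23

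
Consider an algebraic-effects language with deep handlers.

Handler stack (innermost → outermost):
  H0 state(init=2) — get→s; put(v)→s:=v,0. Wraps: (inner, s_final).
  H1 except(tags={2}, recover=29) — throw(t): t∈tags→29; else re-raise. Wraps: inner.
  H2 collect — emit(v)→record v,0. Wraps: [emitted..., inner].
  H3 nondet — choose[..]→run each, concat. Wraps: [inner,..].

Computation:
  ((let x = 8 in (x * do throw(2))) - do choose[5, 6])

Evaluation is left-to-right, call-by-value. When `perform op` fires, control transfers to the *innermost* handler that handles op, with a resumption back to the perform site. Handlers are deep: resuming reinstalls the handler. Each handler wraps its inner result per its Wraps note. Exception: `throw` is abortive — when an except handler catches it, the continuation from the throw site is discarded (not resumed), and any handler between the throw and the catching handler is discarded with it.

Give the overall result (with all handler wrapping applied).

Answer: [[29]]

Working:
throw(2) @ H1 caught ⇒ 29
H2 returns [29]
H3 returns [[29]]
= [[29]]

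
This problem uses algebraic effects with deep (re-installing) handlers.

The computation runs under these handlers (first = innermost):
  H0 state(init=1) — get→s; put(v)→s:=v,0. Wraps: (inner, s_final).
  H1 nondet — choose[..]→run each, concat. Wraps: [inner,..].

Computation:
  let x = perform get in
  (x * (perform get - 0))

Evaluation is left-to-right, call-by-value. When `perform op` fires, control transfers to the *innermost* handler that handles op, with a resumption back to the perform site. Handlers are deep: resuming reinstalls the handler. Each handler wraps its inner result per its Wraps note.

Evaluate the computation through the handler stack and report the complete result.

Answer: [(1, 1)]

Evaluation trace:
get @ H0 ⇒ 1
get @ H0 ⇒ 1
H0 returns (1, 1)
H1 returns [(1, 1)]
= [(1, 1)]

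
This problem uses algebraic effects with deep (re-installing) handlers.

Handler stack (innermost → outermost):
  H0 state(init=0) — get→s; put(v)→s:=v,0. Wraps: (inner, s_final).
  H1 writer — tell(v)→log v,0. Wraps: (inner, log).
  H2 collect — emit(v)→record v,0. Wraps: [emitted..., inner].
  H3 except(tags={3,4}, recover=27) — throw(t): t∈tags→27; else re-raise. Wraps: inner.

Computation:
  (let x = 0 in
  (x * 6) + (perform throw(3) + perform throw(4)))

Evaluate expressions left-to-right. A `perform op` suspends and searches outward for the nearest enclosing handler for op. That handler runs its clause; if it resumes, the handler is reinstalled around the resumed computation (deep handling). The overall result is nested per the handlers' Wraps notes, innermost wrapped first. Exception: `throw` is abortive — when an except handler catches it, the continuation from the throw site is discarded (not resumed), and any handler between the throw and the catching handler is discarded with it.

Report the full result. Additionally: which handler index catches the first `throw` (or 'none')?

Answer: 27 ; first throw caught by: H3

Evaluation trace:
throw(3) @ H3 caught ⇒ 27
= 27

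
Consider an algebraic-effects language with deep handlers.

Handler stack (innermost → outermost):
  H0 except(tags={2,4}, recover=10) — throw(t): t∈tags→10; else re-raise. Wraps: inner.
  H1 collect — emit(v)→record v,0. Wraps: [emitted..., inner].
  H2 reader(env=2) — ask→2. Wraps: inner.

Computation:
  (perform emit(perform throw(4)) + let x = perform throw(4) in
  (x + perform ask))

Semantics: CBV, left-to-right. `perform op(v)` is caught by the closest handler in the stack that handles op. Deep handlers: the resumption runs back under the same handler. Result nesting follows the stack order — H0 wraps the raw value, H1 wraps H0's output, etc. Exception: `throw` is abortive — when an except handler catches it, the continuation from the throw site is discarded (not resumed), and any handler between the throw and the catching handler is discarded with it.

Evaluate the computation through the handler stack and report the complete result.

Step-by-step:
throw(4) @ H0 caught ⇒ 10
H1 returns [10]
H2 returns [10]
= [10]

Answer: [10]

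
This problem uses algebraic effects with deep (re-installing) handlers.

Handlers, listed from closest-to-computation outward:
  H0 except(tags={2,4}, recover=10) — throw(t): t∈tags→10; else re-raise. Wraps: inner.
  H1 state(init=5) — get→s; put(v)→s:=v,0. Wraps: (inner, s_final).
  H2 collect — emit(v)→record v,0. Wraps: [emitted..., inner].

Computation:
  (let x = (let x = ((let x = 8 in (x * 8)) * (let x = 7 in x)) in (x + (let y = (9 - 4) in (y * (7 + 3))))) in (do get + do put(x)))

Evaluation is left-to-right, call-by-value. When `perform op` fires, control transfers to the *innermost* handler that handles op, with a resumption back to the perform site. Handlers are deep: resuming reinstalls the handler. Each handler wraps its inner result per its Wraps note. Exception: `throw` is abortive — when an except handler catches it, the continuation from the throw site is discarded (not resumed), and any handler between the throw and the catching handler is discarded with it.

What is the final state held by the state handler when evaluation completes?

Step-by-step:
get @ H1 ⇒ 5
put(498) @ H1 ⇒ s:=498
H0 returns 5
H1 returns (5, 498)
H2 returns [(5, 498)]
= [(5, 498)]

Answer: 498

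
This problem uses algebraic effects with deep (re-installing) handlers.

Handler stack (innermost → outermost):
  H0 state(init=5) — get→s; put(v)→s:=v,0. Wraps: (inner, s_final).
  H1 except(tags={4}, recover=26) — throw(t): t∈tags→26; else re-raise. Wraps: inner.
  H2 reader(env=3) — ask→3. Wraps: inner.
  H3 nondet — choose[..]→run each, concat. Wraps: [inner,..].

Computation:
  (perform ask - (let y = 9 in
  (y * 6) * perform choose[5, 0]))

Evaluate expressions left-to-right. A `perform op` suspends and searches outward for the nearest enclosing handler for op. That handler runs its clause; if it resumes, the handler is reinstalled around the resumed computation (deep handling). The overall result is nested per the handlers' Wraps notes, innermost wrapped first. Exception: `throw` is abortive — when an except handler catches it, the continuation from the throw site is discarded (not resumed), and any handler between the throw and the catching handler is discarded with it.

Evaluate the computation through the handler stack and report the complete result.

Evaluation trace:
ask @ H2 ⇒ 3
choose[5, 0] @ H3
  branch[0] choose=5:
    H0 returns (-267, 5)
    H1 returns (-267, 5)
    H2 returns (-267, 5)
    H3 returns [(-267, 5)]
  branch[1] choose=0:
    H0 returns (3, 5)
    H1 returns (3, 5)
    H2 returns (3, 5)
    H3 returns [(3, 5)]
= [(-267, 5), (3, 5)]

Answer: [(-267, 5), (3, 5)]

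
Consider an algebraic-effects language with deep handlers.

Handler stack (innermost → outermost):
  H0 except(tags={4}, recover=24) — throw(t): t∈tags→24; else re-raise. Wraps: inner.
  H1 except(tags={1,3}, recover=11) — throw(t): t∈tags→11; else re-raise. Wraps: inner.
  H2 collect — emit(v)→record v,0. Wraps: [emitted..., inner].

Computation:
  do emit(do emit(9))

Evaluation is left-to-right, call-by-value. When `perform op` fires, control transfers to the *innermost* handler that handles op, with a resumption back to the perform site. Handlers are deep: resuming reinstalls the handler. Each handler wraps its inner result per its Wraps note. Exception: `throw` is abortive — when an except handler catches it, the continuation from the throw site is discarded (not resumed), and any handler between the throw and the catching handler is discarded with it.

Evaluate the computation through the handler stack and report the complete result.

Step-by-step:
emit(9) @ H2 ⇒ out+=9
emit(0) @ H2 ⇒ out+=0
H0 returns 0
H1 returns 0
H2 returns [9, 0, 0]
= [9, 0, 0]

Answer: [9, 0, 0]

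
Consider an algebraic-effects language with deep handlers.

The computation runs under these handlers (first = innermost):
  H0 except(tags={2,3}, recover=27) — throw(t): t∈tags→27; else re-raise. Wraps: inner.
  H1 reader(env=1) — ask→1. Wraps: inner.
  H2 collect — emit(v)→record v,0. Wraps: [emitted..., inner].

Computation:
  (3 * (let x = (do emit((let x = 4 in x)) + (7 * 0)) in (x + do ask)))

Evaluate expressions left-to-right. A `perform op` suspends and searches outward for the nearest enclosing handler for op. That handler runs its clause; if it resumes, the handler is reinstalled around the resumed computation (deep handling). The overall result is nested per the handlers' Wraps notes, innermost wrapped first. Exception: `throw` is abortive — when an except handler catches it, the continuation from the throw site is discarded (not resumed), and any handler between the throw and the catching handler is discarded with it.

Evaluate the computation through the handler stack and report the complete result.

Evaluation trace:
emit(4) @ H2 ⇒ out+=4
ask @ H1 ⇒ 1
H0 returns 3
H1 returns 3
H2 returns [4, 3]
= [4, 3]

Answer: [4, 3]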